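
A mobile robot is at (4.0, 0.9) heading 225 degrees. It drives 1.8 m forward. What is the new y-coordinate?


y_new = y0 + d*sin(theta)
= 0.9 + 1.8*sin(225)
= 0.9 + -1.2728
= -0.3728


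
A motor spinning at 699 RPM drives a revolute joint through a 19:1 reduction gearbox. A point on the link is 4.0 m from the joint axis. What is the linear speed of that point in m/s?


omega_motor = 699 * 2*pi/60 = 73.1991 rad/s
omega_joint = omega_motor / 19 = 3.8526 rad/s
v = omega_joint * r = 3.8526 * 4.0
= 15.4103 m/s


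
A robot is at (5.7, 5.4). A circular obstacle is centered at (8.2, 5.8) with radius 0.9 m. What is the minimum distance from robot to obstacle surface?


center_dist = sqrt((5.7-8.2)^2 + (5.4-5.8)^2)
= sqrt(6.25 + 0.16)
= 2.5318
min_dist = center_dist - radius = 2.5318 - 0.9 = 1.6318 m


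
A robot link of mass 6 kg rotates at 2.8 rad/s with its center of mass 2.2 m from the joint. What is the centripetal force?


F = m * omega^2 * r
= 6 * 2.8^2 * 2.2
= 6 * 7.84 * 2.2
= 103.488 N


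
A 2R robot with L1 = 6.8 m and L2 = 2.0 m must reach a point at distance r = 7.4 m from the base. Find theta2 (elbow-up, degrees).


cos(theta2) = (r^2 - L1^2 - L2^2) / (2*L1*L2)
cos(theta2) = (54.76 - 46.24 - 4.0) / 27.2
cos(theta2) = 0.166176
theta2 = 80.4344 degrees


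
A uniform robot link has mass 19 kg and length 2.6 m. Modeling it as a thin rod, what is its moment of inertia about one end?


I = (1/3) * m * L^2
= (1/3) * 19 * 2.6^2
= 0.333333 * 19 * 6.76
= 42.8133 kg*m^2


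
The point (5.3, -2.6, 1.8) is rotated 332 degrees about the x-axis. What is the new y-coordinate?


Rotation about x-axis: y' = y*cos(theta) - z*sin(theta)
= -2.6 * 0.8829 - 1.8 * -0.4695
= -1.4506


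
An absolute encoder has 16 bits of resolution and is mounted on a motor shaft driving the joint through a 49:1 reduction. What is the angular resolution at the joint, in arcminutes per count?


counts = 2^16 = 65536
effective counts at joint = 65536 * 49 = 3211264
resolution = 360*60 / 3211264
= 0.0067 arcmin/count


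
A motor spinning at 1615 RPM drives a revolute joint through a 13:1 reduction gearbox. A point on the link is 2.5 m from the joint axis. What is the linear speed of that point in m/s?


omega_motor = 1615 * 2*pi/60 = 169.1224 rad/s
omega_joint = omega_motor / 13 = 13.0094 rad/s
v = omega_joint * r = 13.0094 * 2.5
= 32.5235 m/s


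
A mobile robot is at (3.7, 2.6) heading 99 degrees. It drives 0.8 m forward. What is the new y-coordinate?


y_new = y0 + d*sin(theta)
= 2.6 + 0.8*sin(99)
= 2.6 + 0.7902
= 3.3902


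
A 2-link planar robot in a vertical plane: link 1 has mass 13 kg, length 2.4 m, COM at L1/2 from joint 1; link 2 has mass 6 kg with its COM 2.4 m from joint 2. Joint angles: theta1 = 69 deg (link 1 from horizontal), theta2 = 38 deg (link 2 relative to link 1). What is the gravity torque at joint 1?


Horizontal distance from joint 1 to link-1 COM:
  x_c1 = (L1/2)*cos(t1) = 1.2 * 0.3584 = 0.43 m
Horizontal distance from joint 1 to link-2 COM:
  x_c2 = L1*cos(t1) + Lc2*cos(t1+t2)
       = 2.4*0.3584 + 2.4*-0.2924 = 0.1584 m
tau1 = m1*g*x_c1 + m2*g*x_c2
     = 13*9.81*0.43 + 6*9.81*0.1584
     = 54.8432 + 9.3229
     = 64.1661 Nm


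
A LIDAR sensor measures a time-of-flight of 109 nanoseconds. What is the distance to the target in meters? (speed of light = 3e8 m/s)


tof = 109 ns = 1.09e-07 s
dist = c * tof / 2
= 3e8 * 1.09e-07 / 2
= 16.35 m


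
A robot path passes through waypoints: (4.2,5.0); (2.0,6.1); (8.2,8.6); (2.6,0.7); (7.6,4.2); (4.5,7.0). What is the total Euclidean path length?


Segment lengths:
  seg1 = sqrt((-2.2)^2 + (1.1)^2) = 2.4597
  seg2 = sqrt((6.2)^2 + (2.5)^2) = 6.6851
  seg3 = sqrt((-5.6)^2 + (-7.9)^2) = 9.6835
  seg4 = sqrt((5.0)^2 + (3.5)^2) = 6.1033
  seg5 = sqrt((-3.1)^2 + (2.8)^2) = 4.1773
Total = 29.1088


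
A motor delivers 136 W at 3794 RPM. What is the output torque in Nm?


omega = 3794 * 2*pi/60 = 397.3068 rad/s
tau = P / omega = 136 / 397.3068
= 0.3423 Nm


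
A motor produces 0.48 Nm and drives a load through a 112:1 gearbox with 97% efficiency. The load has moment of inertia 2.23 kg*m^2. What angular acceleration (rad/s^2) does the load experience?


tau_out = tau_motor * N * eta
= 0.48 * 112 * 0.97 = 52.1472 Nm
alpha = tau_out / I = 52.1472 / 2.23
= 23.3844 rad/s^2


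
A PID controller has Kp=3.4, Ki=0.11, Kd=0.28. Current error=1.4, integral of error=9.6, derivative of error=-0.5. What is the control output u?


u = Kp*e + Ki*int(e) + Kd*de/dt
= 3.4*1.4 + 0.11*9.6 + 0.28*(-0.5)
= 4.76 + 1.056 + -0.14
= 5.676


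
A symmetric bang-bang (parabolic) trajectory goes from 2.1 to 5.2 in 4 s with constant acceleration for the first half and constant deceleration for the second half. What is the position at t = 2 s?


Symmetric rest-to-rest: each phase covers (pf-p0)/2 in time T/2. 0.5*a*(T/2)^2 = (pf-p0)/2 => a = 4*(pf-p0)/T^2
a = 4*(5.2-2.1)/4^2 = 0.775
t = 2 is in the acceleration phase (t <= T/2).
p = p0 + 0.5*a*t^2 = 2.1 + 0.5*0.775*2^2
= 3.65


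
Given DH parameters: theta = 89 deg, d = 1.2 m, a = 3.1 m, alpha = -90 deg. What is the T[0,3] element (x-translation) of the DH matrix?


T[0,3] = a * cos(theta)
= 3.1 * cos(89 deg)
= 3.1 * 0.0175
= 0.0541


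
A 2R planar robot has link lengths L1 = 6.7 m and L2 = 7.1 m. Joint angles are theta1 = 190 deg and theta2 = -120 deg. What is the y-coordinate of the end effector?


Convert angles to radians: theta1 = 3.3161, theta2 = -2.0944
y = L1*sin(theta1) + L2*sin(theta1+theta2)
y = -1.1634 + 6.6718
y = 5.5084


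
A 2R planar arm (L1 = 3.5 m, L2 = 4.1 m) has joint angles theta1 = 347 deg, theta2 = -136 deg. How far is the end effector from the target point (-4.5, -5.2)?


End effector via forward kinematics:
x = L1*cos(t1) + L2*cos(t1+t2) = -0.1041
y = L1*sin(t1) + L2*sin(t1+t2) = -2.899
Distance to target:
d = sqrt((-4.5 - -0.1041)^2 + (-5.2 - -2.899)^2)
= sqrt(19.324 + 5.2947)
= 4.9617 m


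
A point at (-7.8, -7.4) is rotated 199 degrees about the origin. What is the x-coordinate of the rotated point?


x' = x*cos(theta) - y*sin(theta)
cos(199 deg) = -0.9455, sin(199 deg) = -0.3256
x' = -7.8 * -0.9455 - -7.4 * -0.3256
= 7.375 - 2.4092
= 4.9658


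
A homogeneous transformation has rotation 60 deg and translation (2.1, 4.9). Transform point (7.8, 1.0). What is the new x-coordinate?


x' = cos(theta)*px - sin(theta)*py + tx
= 0.5*7.8 - 0.866*1.0 + 2.1
= 5.134


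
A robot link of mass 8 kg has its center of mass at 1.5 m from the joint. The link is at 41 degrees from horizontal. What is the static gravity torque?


tau = m*g*L*cos(angle)
= 8 * 9.81 * 1.5 * cos(41 deg)
= 8 * 9.81 * 1.5 * 0.7547
= 88.8444 Nm


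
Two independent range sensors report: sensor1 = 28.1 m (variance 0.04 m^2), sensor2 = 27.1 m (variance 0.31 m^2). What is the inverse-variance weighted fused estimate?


w1 = (1/var1) / (1/var1 + 1/var2)
   = 25.0 / (25.0 + 3.2258) = 0.8857
w2 = 1 - w1 = 0.1143
fused = w1*s1 + w2*s2 = 24.8886 + 3.0971
= 27.9857 m


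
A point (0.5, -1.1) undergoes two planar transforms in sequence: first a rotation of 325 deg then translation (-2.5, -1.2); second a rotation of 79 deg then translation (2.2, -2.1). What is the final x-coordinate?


After transform 1:
x1 = cos(325)*0.5 - sin(325)*-1.1 + -2.5 = -2.7214
y1 = sin(325)*0.5 + cos(325)*-1.1 + -1.2 = -2.3879
After transform 2:
x2 = cos(79)*-2.7214 - sin(79)*-2.3879 + 2.2
= 4.0247


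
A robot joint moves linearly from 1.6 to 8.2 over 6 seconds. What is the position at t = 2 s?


s = t/T = 2/6 = 0.3333
p(t) = p0 + (pf-p0)*s
= 1.6 + (8.2 - 1.6) * 0.3333
= 3.8


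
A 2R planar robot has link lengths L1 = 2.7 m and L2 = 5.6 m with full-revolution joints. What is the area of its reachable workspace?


r_max = L1 + L2 = 8.3 m
r_min = |L1 - L2| = 2.9 m
Area = pi*(r_max^2 - r_min^2)
= pi*(68.89 - 8.41)
= pi * 60.48
= 190.0035 m^2


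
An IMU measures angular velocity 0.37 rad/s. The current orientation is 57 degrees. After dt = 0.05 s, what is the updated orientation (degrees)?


delta_theta = w * dt = 0.37 * 0.05 = 0.0185 rad
= 1.06 deg
theta_new = 57 + 1.06 = 58.06 deg


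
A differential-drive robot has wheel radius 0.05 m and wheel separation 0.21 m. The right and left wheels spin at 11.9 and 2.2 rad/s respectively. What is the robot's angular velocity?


vR = r*wR = 0.05*11.9 = 0.595 m/s
vL = r*wL = 0.05*2.2 = 0.11 m/s
v = (vR+vL)/2 = 0.3525 m/s
omega = (vR-vL)/L = 2.3095 rad/s
angular velocity = 2.3095 rad/s


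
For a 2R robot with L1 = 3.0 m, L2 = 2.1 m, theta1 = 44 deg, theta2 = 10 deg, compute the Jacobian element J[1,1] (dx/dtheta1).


J[1,1] = -L1*sin(t1) - L2*sin(t1+t2)
= -3.0*sin(44) - 2.1*sin(54)
= -3.7829


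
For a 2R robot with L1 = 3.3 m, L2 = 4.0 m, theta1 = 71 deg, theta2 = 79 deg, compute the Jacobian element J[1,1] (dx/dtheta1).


J[1,1] = -L1*sin(t1) - L2*sin(t1+t2)
= -3.3*sin(71) - 4.0*sin(150)
= -5.1202


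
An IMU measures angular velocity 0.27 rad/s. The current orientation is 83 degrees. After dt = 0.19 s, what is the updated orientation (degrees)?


delta_theta = w * dt = 0.27 * 0.19 = 0.0513 rad
= 2.9393 deg
theta_new = 83 + 2.9393 = 85.9393 deg


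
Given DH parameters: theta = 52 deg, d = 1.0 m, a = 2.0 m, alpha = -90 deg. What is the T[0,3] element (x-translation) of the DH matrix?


T[0,3] = a * cos(theta)
= 2.0 * cos(52 deg)
= 2.0 * 0.6157
= 1.2313


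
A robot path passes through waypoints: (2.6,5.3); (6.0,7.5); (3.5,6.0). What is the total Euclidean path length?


Segment lengths:
  seg1 = sqrt((3.4)^2 + (2.2)^2) = 4.0497
  seg2 = sqrt((-2.5)^2 + (-1.5)^2) = 2.9155
Total = 6.9652


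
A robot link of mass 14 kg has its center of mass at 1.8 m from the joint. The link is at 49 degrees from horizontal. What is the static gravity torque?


tau = m*g*L*cos(angle)
= 14 * 9.81 * 1.8 * cos(49 deg)
= 14 * 9.81 * 1.8 * 0.6561
= 162.1857 Nm


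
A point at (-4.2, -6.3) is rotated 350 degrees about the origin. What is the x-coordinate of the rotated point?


x' = x*cos(theta) - y*sin(theta)
cos(350 deg) = 0.9848, sin(350 deg) = -0.1736
x' = -4.2 * 0.9848 - -6.3 * -0.1736
= -4.1362 - 1.094
= -5.2302


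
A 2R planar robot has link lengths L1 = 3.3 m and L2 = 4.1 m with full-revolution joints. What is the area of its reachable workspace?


r_max = L1 + L2 = 7.4 m
r_min = |L1 - L2| = 0.8 m
Area = pi*(r_max^2 - r_min^2)
= pi*(54.76 - 0.64)
= pi * 54.12
= 170.023 m^2


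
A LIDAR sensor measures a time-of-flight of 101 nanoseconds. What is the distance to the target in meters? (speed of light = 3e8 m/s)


tof = 101 ns = 1.01e-07 s
dist = c * tof / 2
= 3e8 * 1.01e-07 / 2
= 15.15 m


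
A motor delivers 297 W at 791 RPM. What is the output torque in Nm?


omega = 791 * 2*pi/60 = 82.8333 rad/s
tau = P / omega = 297 / 82.8333
= 3.5855 Nm


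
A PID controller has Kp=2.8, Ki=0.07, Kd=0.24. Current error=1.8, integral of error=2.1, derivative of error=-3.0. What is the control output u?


u = Kp*e + Ki*int(e) + Kd*de/dt
= 2.8*1.8 + 0.07*2.1 + 0.24*(-3.0)
= 5.04 + 0.147 + -0.72
= 4.467


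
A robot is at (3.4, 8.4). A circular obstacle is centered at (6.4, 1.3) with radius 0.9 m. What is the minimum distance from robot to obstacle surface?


center_dist = sqrt((3.4-6.4)^2 + (8.4-1.3)^2)
= sqrt(9.0 + 50.41)
= 7.7078
min_dist = center_dist - radius = 7.7078 - 0.9 = 6.8078 m


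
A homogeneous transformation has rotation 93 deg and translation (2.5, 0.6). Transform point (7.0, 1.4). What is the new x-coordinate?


x' = cos(theta)*px - sin(theta)*py + tx
= -0.0523*7.0 - 0.9986*1.4 + 2.5
= 0.7356


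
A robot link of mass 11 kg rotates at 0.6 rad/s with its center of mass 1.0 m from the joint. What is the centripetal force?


F = m * omega^2 * r
= 11 * 0.6^2 * 1.0
= 11 * 0.36 * 1.0
= 3.96 N


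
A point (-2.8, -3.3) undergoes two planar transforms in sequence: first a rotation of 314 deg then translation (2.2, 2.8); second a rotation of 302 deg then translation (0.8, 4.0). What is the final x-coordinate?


After transform 1:
x1 = cos(314)*-2.8 - sin(314)*-3.3 + 2.2 = -2.1189
y1 = sin(314)*-2.8 + cos(314)*-3.3 + 2.8 = 2.5218
After transform 2:
x2 = cos(302)*-2.1189 - sin(302)*2.5218 + 0.8
= 1.8158


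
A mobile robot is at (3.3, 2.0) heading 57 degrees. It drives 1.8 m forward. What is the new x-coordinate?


x_new = x0 + d*cos(theta)
= 3.3 + 1.8*cos(57)
= 3.3 + 0.9804
= 4.2804


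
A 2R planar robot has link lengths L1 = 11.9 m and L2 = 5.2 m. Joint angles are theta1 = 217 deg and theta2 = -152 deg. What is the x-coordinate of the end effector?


Convert angles to radians: theta1 = 3.7874, theta2 = -2.6529
x = L1*cos(theta1) + L2*cos(theta1+theta2)
x = -9.5038 + 2.1976
x = -7.3061


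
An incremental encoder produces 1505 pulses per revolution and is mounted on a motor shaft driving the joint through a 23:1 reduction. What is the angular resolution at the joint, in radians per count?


counts per rev = 1505
effective counts at joint = 1505 * 23 = 34615
resolution = 2*pi / 34615
= 1.8152e-04 rad/count


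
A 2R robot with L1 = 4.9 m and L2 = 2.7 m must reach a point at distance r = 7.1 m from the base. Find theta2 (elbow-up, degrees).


cos(theta2) = (r^2 - L1^2 - L2^2) / (2*L1*L2)
cos(theta2) = (50.41 - 24.01 - 7.29) / 26.46
cos(theta2) = 0.722222
theta2 = 43.7617 degrees


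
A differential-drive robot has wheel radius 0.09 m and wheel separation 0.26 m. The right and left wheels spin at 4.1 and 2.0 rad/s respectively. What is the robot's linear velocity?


vR = r*wR = 0.09*4.1 = 0.369 m/s
vL = r*wL = 0.09*2.0 = 0.18 m/s
v = (vR+vL)/2 = 0.2745 m/s
omega = (vR-vL)/L = 0.7269 rad/s
linear velocity = 0.2745 m/s


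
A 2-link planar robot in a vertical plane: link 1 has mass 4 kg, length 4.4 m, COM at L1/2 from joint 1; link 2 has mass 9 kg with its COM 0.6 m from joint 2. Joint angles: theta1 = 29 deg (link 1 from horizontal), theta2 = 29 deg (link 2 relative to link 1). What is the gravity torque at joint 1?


Horizontal distance from joint 1 to link-1 COM:
  x_c1 = (L1/2)*cos(t1) = 2.2 * 0.8746 = 1.9242 m
Horizontal distance from joint 1 to link-2 COM:
  x_c2 = L1*cos(t1) + Lc2*cos(t1+t2)
       = 4.4*0.8746 + 0.6*0.5299 = 4.1663 m
tau1 = m1*g*x_c1 + m2*g*x_c2
     = 4*9.81*1.9242 + 9*9.81*4.1663
     = 75.5042 + 367.8407
     = 443.3449 Nm


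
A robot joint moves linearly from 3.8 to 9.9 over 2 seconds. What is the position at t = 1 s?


s = t/T = 1/2 = 0.5
p(t) = p0 + (pf-p0)*s
= 3.8 + (9.9 - 3.8) * 0.5
= 6.85


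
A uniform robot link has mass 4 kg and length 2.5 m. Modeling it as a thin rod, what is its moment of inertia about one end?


I = (1/3) * m * L^2
= (1/3) * 4 * 2.5^2
= 0.333333 * 4 * 6.25
= 8.3333 kg*m^2


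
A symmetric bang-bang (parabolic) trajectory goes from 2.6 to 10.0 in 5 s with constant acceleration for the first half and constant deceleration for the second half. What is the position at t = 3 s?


Symmetric rest-to-rest: each phase covers (pf-p0)/2 in time T/2. 0.5*a*(T/2)^2 = (pf-p0)/2 => a = 4*(pf-p0)/T^2
a = 4*(10.0-2.6)/5^2 = 1.184
t = 3 is in the deceleration phase (t > T/2).
p = pf - 0.5*a*(T-t)^2 = 10.0 - 0.5*1.184*2^2
= 7.632


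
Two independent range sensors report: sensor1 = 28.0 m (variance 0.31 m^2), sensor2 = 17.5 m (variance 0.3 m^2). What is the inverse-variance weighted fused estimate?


w1 = (1/var1) / (1/var1 + 1/var2)
   = 3.2258 / (3.2258 + 3.3333) = 0.4918
w2 = 1 - w1 = 0.5082
fused = w1*s1 + w2*s2 = 13.7705 + 8.8934
= 22.6639 m


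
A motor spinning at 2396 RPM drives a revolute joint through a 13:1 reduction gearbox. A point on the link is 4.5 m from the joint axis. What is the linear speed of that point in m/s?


omega_motor = 2396 * 2*pi/60 = 250.9085 rad/s
omega_joint = omega_motor / 13 = 19.3007 rad/s
v = omega_joint * r = 19.3007 * 4.5
= 86.853 m/s


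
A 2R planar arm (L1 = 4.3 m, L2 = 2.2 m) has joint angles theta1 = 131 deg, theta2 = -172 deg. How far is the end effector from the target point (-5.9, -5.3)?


End effector via forward kinematics:
x = L1*cos(t1) + L2*cos(t1+t2) = -1.1607
y = L1*sin(t1) + L2*sin(t1+t2) = 1.8019
Distance to target:
d = sqrt((-5.9 - -1.1607)^2 + (-5.3 - 1.8019)^2)
= sqrt(22.461 + 50.4373)
= 8.5381 m


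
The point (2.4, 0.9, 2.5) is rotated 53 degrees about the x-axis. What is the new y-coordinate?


Rotation about x-axis: y' = y*cos(theta) - z*sin(theta)
= 0.9 * 0.6018 - 2.5 * 0.7986
= -1.455


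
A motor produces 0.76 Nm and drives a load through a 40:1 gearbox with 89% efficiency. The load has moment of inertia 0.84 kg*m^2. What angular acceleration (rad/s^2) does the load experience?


tau_out = tau_motor * N * eta
= 0.76 * 40 * 0.89 = 27.056 Nm
alpha = tau_out / I = 27.056 / 0.84
= 32.2095 rad/s^2


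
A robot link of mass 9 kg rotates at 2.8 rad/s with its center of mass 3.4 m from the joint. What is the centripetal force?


F = m * omega^2 * r
= 9 * 2.8^2 * 3.4
= 9 * 7.84 * 3.4
= 239.904 N


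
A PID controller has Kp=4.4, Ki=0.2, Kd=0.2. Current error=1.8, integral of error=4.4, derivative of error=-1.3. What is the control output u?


u = Kp*e + Ki*int(e) + Kd*de/dt
= 4.4*1.8 + 0.2*4.4 + 0.2*(-1.3)
= 7.92 + 0.88 + -0.26
= 8.54


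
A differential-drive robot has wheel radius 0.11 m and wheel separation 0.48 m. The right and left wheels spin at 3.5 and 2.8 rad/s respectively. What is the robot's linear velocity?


vR = r*wR = 0.11*3.5 = 0.385 m/s
vL = r*wL = 0.11*2.8 = 0.308 m/s
v = (vR+vL)/2 = 0.3465 m/s
omega = (vR-vL)/L = 0.1604 rad/s
linear velocity = 0.3465 m/s


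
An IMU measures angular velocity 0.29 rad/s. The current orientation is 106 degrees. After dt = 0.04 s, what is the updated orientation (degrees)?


delta_theta = w * dt = 0.29 * 0.04 = 0.0116 rad
= 0.6646 deg
theta_new = 106 + 0.6646 = 106.6646 deg


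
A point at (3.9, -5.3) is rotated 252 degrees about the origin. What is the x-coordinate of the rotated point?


x' = x*cos(theta) - y*sin(theta)
cos(252 deg) = -0.309, sin(252 deg) = -0.9511
x' = 3.9 * -0.309 - -5.3 * -0.9511
= -1.2052 - 5.0406
= -6.2458


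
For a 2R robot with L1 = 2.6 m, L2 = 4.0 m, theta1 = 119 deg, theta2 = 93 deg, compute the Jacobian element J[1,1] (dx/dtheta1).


J[1,1] = -L1*sin(t1) - L2*sin(t1+t2)
= -2.6*sin(119) - 4.0*sin(212)
= -0.1543


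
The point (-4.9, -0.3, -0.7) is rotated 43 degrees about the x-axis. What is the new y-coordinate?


Rotation about x-axis: y' = y*cos(theta) - z*sin(theta)
= -0.3 * 0.7314 - -0.7 * 0.682
= 0.258


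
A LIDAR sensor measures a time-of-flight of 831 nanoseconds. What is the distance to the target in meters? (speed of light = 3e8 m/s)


tof = 831 ns = 8.31e-07 s
dist = c * tof / 2
= 3e8 * 8.31e-07 / 2
= 124.65 m


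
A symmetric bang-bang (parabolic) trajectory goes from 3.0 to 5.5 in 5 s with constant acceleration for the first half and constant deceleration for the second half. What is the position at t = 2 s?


Symmetric rest-to-rest: each phase covers (pf-p0)/2 in time T/2. 0.5*a*(T/2)^2 = (pf-p0)/2 => a = 4*(pf-p0)/T^2
a = 4*(5.5-3.0)/5^2 = 0.4
t = 2 is in the acceleration phase (t <= T/2).
p = p0 + 0.5*a*t^2 = 3.0 + 0.5*0.4*2^2
= 3.8


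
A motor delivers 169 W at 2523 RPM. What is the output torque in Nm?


omega = 2523 * 2*pi/60 = 264.2079 rad/s
tau = P / omega = 169 / 264.2079
= 0.6396 Nm


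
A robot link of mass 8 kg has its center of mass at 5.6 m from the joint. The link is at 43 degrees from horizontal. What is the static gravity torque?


tau = m*g*L*cos(angle)
= 8 * 9.81 * 5.6 * cos(43 deg)
= 8 * 9.81 * 5.6 * 0.7314
= 321.4212 Nm


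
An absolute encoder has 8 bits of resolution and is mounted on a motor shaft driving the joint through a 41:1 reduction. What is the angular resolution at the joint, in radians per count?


counts = 2^8 = 256
effective counts at joint = 256 * 41 = 10496
resolution = 2*pi / 10496
= 5.9863e-04 rad/count


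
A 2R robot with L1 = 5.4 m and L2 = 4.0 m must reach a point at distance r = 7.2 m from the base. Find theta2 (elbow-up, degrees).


cos(theta2) = (r^2 - L1^2 - L2^2) / (2*L1*L2)
cos(theta2) = (51.84 - 29.16 - 16.0) / 43.2
cos(theta2) = 0.15463
theta2 = 81.1047 degrees


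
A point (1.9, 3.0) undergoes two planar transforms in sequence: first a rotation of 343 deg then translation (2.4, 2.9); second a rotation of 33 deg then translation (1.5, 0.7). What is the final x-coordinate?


After transform 1:
x1 = cos(343)*1.9 - sin(343)*3.0 + 2.4 = 5.0941
y1 = sin(343)*1.9 + cos(343)*3.0 + 2.9 = 5.2134
After transform 2:
x2 = cos(33)*5.0941 - sin(33)*5.2134 + 1.5
= 2.9328


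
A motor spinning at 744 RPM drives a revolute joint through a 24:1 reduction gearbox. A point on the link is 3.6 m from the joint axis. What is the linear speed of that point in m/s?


omega_motor = 744 * 2*pi/60 = 77.9115 rad/s
omega_joint = omega_motor / 24 = 3.2463 rad/s
v = omega_joint * r = 3.2463 * 3.6
= 11.6867 m/s


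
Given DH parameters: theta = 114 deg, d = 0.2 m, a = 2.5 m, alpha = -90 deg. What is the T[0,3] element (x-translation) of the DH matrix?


T[0,3] = a * cos(theta)
= 2.5 * cos(114 deg)
= 2.5 * -0.4067
= -1.0168


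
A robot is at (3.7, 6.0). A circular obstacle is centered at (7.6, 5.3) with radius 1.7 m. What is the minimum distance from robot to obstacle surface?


center_dist = sqrt((3.7-7.6)^2 + (6.0-5.3)^2)
= sqrt(15.21 + 0.49)
= 3.9623
min_dist = center_dist - radius = 3.9623 - 1.7 = 2.2623 m


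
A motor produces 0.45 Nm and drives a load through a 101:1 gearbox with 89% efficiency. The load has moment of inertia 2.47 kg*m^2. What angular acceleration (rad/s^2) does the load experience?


tau_out = tau_motor * N * eta
= 0.45 * 101 * 0.89 = 40.4505 Nm
alpha = tau_out / I = 40.4505 / 2.47
= 16.3767 rad/s^2


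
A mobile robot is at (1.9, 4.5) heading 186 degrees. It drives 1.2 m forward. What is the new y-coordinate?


y_new = y0 + d*sin(theta)
= 4.5 + 1.2*sin(186)
= 4.5 + -0.1254
= 4.3746


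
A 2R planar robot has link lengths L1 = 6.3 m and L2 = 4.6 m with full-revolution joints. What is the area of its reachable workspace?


r_max = L1 + L2 = 10.9 m
r_min = |L1 - L2| = 1.7 m
Area = pi*(r_max^2 - r_min^2)
= pi*(118.81 - 2.89)
= pi * 115.92
= 364.1734 m^2


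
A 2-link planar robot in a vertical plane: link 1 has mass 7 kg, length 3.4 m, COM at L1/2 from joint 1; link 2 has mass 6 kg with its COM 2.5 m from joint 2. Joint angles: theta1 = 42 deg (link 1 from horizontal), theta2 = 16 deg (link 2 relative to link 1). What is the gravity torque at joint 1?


Horizontal distance from joint 1 to link-1 COM:
  x_c1 = (L1/2)*cos(t1) = 1.7 * 0.7431 = 1.2633 m
Horizontal distance from joint 1 to link-2 COM:
  x_c2 = L1*cos(t1) + Lc2*cos(t1+t2)
       = 3.4*0.7431 + 2.5*0.5299 = 3.8515 m
tau1 = m1*g*x_c1 + m2*g*x_c2
     = 7*9.81*1.2633 + 6*9.81*3.8515
     = 86.754 + 226.6987
     = 313.4527 Nm


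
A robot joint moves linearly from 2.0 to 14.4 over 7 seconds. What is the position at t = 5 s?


s = t/T = 5/7 = 0.7143
p(t) = p0 + (pf-p0)*s
= 2.0 + (14.4 - 2.0) * 0.7143
= 10.8571


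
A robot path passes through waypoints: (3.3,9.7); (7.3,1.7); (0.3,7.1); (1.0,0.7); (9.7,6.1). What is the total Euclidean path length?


Segment lengths:
  seg1 = sqrt((4.0)^2 + (-8.0)^2) = 8.9443
  seg2 = sqrt((-7.0)^2 + (5.4)^2) = 8.8408
  seg3 = sqrt((0.7)^2 + (-6.4)^2) = 6.4382
  seg4 = sqrt((8.7)^2 + (5.4)^2) = 10.2396
Total = 34.4629


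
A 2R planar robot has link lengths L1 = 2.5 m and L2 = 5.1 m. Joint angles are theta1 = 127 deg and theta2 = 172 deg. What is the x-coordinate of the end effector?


Convert angles to radians: theta1 = 2.2166, theta2 = 3.002
x = L1*cos(theta1) + L2*cos(theta1+theta2)
x = -1.5045 + 2.4725
x = 0.968


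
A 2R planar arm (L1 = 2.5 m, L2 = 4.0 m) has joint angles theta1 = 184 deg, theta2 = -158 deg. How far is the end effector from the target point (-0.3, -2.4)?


End effector via forward kinematics:
x = L1*cos(t1) + L2*cos(t1+t2) = 1.1013
y = L1*sin(t1) + L2*sin(t1+t2) = 1.5791
Distance to target:
d = sqrt((-0.3 - 1.1013)^2 + (-2.4 - 1.5791)^2)
= sqrt(1.9635 + 15.8332)
= 4.2186 m


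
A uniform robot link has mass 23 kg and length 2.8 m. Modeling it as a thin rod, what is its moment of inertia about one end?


I = (1/3) * m * L^2
= (1/3) * 23 * 2.8^2
= 0.333333 * 23 * 7.84
= 60.1067 kg*m^2


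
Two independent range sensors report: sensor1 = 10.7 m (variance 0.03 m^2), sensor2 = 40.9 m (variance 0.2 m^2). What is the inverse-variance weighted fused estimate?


w1 = (1/var1) / (1/var1 + 1/var2)
   = 33.3333 / (33.3333 + 5.0) = 0.8696
w2 = 1 - w1 = 0.1304
fused = w1*s1 + w2*s2 = 9.3043 + 5.3348
= 14.6391 m


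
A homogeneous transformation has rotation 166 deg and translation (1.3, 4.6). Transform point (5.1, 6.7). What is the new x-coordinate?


x' = cos(theta)*px - sin(theta)*py + tx
= -0.9703*5.1 - 0.2419*6.7 + 1.3
= -5.2694


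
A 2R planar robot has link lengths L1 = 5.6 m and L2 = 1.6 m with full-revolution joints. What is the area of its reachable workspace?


r_max = L1 + L2 = 7.2 m
r_min = |L1 - L2| = 4.0 m
Area = pi*(r_max^2 - r_min^2)
= pi*(51.84 - 16.0)
= pi * 35.84
= 112.5947 m^2


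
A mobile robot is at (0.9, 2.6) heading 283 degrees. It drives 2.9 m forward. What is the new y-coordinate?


y_new = y0 + d*sin(theta)
= 2.6 + 2.9*sin(283)
= 2.6 + -2.8257
= -0.2257


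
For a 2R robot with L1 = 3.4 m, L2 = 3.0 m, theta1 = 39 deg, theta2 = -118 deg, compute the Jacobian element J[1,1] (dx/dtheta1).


J[1,1] = -L1*sin(t1) - L2*sin(t1+t2)
= -3.4*sin(39) - 3.0*sin(-79)
= 0.8052


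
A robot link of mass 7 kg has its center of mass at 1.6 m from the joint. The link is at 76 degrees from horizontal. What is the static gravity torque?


tau = m*g*L*cos(angle)
= 7 * 9.81 * 1.6 * cos(76 deg)
= 7 * 9.81 * 1.6 * 0.2419
= 26.5804 Nm


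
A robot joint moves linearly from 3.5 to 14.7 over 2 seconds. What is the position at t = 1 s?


s = t/T = 1/2 = 0.5
p(t) = p0 + (pf-p0)*s
= 3.5 + (14.7 - 3.5) * 0.5
= 9.1


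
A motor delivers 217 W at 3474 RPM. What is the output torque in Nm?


omega = 3474 * 2*pi/60 = 363.7964 rad/s
tau = P / omega = 217 / 363.7964
= 0.5965 Nm


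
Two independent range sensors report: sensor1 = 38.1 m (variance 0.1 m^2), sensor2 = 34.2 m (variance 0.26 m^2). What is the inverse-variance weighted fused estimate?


w1 = (1/var1) / (1/var1 + 1/var2)
   = 10.0 / (10.0 + 3.8462) = 0.7222
w2 = 1 - w1 = 0.2778
fused = w1*s1 + w2*s2 = 27.5167 + 9.5
= 37.0167 m


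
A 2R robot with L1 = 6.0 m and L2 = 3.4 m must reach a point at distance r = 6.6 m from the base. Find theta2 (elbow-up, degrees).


cos(theta2) = (r^2 - L1^2 - L2^2) / (2*L1*L2)
cos(theta2) = (43.56 - 36.0 - 11.56) / 40.8
cos(theta2) = -0.098039
theta2 = 95.6263 degrees


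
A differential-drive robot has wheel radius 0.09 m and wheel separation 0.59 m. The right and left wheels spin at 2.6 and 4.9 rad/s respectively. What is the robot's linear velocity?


vR = r*wR = 0.09*2.6 = 0.234 m/s
vL = r*wL = 0.09*4.9 = 0.441 m/s
v = (vR+vL)/2 = 0.3375 m/s
omega = (vR-vL)/L = -0.3508 rad/s
linear velocity = 0.3375 m/s


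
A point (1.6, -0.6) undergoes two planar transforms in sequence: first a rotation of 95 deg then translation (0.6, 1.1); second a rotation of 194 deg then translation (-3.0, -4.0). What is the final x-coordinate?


After transform 1:
x1 = cos(95)*1.6 - sin(95)*-0.6 + 0.6 = 1.0583
y1 = sin(95)*1.6 + cos(95)*-0.6 + 1.1 = 2.7462
After transform 2:
x2 = cos(194)*1.0583 - sin(194)*2.7462 + -3.0
= -3.3625


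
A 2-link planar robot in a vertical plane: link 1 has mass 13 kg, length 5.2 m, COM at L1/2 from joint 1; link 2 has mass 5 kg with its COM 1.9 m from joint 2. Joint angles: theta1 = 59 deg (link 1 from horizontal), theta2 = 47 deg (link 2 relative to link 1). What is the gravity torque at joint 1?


Horizontal distance from joint 1 to link-1 COM:
  x_c1 = (L1/2)*cos(t1) = 2.6 * 0.515 = 1.3391 m
Horizontal distance from joint 1 to link-2 COM:
  x_c2 = L1*cos(t1) + Lc2*cos(t1+t2)
       = 5.2*0.515 + 1.9*-0.2756 = 2.1545 m
tau1 = m1*g*x_c1 + m2*g*x_c2
     = 13*9.81*1.3391 + 5*9.81*2.1545
     = 170.7753 + 105.6776
     = 276.4529 Nm


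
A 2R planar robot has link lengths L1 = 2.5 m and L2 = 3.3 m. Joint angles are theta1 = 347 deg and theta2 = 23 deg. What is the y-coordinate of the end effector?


Convert angles to radians: theta1 = 6.0563, theta2 = 0.4014
y = L1*sin(theta1) + L2*sin(theta1+theta2)
y = -0.5624 + 0.573
y = 0.0107


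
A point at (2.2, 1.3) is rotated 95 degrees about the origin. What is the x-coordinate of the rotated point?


x' = x*cos(theta) - y*sin(theta)
cos(95 deg) = -0.0872, sin(95 deg) = 0.9962
x' = 2.2 * -0.0872 - 1.3 * 0.9962
= -0.1917 - 1.2951
= -1.4868


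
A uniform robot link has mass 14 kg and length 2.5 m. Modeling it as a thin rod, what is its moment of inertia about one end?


I = (1/3) * m * L^2
= (1/3) * 14 * 2.5^2
= 0.333333 * 14 * 6.25
= 29.1667 kg*m^2


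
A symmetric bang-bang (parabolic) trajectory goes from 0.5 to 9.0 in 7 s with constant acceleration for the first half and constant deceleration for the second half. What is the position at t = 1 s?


Symmetric rest-to-rest: each phase covers (pf-p0)/2 in time T/2. 0.5*a*(T/2)^2 = (pf-p0)/2 => a = 4*(pf-p0)/T^2
a = 4*(9.0-0.5)/7^2 = 0.6939
t = 1 is in the acceleration phase (t <= T/2).
p = p0 + 0.5*a*t^2 = 0.5 + 0.5*0.6939*1^2
= 0.8469


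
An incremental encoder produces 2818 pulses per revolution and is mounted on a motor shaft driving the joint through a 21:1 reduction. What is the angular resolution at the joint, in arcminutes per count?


counts per rev = 2818
effective counts at joint = 2818 * 21 = 59178
resolution = 360*60 / 59178
= 0.365 arcmin/count


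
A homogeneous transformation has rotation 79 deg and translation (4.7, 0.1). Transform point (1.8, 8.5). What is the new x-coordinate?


x' = cos(theta)*px - sin(theta)*py + tx
= 0.1908*1.8 - 0.9816*8.5 + 4.7
= -3.3004


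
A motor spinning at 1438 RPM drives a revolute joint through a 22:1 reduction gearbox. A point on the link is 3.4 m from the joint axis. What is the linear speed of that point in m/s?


omega_motor = 1438 * 2*pi/60 = 150.587 rad/s
omega_joint = omega_motor / 22 = 6.8449 rad/s
v = omega_joint * r = 6.8449 * 3.4
= 23.2725 m/s


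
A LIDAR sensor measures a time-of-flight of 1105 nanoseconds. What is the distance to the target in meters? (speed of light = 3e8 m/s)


tof = 1105 ns = 1.105e-06 s
dist = c * tof / 2
= 3e8 * 1.105e-06 / 2
= 165.75 m


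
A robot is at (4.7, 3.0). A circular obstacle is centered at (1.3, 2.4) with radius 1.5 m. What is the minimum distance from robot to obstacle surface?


center_dist = sqrt((4.7-1.3)^2 + (3.0-2.4)^2)
= sqrt(11.56 + 0.36)
= 3.4525
min_dist = center_dist - radius = 3.4525 - 1.5 = 1.9525 m


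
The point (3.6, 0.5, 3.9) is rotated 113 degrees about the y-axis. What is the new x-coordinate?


Rotation about y-axis: x' = x*cos(theta) + z*sin(theta)
= 3.6 * -0.3907 + 3.9 * 0.9205
= 2.1833


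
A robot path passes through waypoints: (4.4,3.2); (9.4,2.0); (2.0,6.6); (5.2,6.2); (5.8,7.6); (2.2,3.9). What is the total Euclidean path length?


Segment lengths:
  seg1 = sqrt((5.0)^2 + (-1.2)^2) = 5.142
  seg2 = sqrt((-7.4)^2 + (4.6)^2) = 8.7132
  seg3 = sqrt((3.2)^2 + (-0.4)^2) = 3.2249
  seg4 = sqrt((0.6)^2 + (1.4)^2) = 1.5232
  seg5 = sqrt((-3.6)^2 + (-3.7)^2) = 5.1624
Total = 23.7656


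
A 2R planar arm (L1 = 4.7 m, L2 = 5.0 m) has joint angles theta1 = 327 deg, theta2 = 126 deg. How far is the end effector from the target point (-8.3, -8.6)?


End effector via forward kinematics:
x = L1*cos(t1) + L2*cos(t1+t2) = 3.6801
y = L1*sin(t1) + L2*sin(t1+t2) = 2.4333
Distance to target:
d = sqrt((-8.3 - 3.6801)^2 + (-8.6 - 2.4333)^2)
= sqrt(143.5221 + 121.7347)
= 16.2867 m


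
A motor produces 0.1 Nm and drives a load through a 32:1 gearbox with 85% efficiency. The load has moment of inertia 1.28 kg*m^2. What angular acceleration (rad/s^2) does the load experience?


tau_out = tau_motor * N * eta
= 0.1 * 32 * 0.85 = 2.72 Nm
alpha = tau_out / I = 2.72 / 1.28
= 2.125 rad/s^2


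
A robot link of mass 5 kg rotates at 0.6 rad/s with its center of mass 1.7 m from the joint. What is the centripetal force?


F = m * omega^2 * r
= 5 * 0.6^2 * 1.7
= 5 * 0.36 * 1.7
= 3.06 N


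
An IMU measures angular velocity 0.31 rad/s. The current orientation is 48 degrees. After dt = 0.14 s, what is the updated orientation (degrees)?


delta_theta = w * dt = 0.31 * 0.14 = 0.0434 rad
= 2.4866 deg
theta_new = 48 + 2.4866 = 50.4866 deg


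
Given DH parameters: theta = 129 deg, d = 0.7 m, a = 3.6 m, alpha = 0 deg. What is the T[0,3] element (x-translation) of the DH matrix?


T[0,3] = a * cos(theta)
= 3.6 * cos(129 deg)
= 3.6 * -0.6293
= -2.2656


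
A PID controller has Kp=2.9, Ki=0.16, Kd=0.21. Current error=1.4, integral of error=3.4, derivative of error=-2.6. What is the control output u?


u = Kp*e + Ki*int(e) + Kd*de/dt
= 2.9*1.4 + 0.16*3.4 + 0.21*(-2.6)
= 4.06 + 0.544 + -0.546
= 4.058


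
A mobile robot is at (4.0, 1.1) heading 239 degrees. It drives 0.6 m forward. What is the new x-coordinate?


x_new = x0 + d*cos(theta)
= 4.0 + 0.6*cos(239)
= 4.0 + -0.309
= 3.691


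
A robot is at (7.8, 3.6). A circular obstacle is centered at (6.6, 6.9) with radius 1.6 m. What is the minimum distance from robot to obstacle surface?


center_dist = sqrt((7.8-6.6)^2 + (3.6-6.9)^2)
= sqrt(1.44 + 10.89)
= 3.5114
min_dist = center_dist - radius = 3.5114 - 1.6 = 1.9114 m


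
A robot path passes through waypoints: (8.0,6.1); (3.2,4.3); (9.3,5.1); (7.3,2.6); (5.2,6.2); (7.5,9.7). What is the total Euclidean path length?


Segment lengths:
  seg1 = sqrt((-4.8)^2 + (-1.8)^2) = 5.1264
  seg2 = sqrt((6.1)^2 + (0.8)^2) = 6.1522
  seg3 = sqrt((-2.0)^2 + (-2.5)^2) = 3.2016
  seg4 = sqrt((-2.1)^2 + (3.6)^2) = 4.1677
  seg5 = sqrt((2.3)^2 + (3.5)^2) = 4.1881
Total = 22.836


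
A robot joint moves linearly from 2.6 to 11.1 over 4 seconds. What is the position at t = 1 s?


s = t/T = 1/4 = 0.25
p(t) = p0 + (pf-p0)*s
= 2.6 + (11.1 - 2.6) * 0.25
= 4.725


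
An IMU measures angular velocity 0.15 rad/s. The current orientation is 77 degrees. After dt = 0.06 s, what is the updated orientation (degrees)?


delta_theta = w * dt = 0.15 * 0.06 = 0.009 rad
= 0.5157 deg
theta_new = 77 + 0.5157 = 77.5157 deg


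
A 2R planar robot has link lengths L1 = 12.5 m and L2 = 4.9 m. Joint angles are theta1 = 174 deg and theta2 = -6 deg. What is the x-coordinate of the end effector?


Convert angles to radians: theta1 = 3.0369, theta2 = -0.1047
x = L1*cos(theta1) + L2*cos(theta1+theta2)
x = -12.4315 + -4.7929
x = -17.2244


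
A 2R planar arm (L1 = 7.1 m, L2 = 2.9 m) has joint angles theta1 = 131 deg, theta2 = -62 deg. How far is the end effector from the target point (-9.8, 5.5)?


End effector via forward kinematics:
x = L1*cos(t1) + L2*cos(t1+t2) = -3.6188
y = L1*sin(t1) + L2*sin(t1+t2) = 8.0658
Distance to target:
d = sqrt((-9.8 - -3.6188)^2 + (5.5 - 8.0658)^2)
= sqrt(38.2078 + 6.5834)
= 6.6926 m


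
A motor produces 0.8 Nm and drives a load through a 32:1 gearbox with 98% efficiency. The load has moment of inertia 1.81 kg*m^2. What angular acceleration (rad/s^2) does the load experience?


tau_out = tau_motor * N * eta
= 0.8 * 32 * 0.98 = 25.088 Nm
alpha = tau_out / I = 25.088 / 1.81
= 13.8608 rad/s^2


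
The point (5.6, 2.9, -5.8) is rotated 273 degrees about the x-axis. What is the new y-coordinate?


Rotation about x-axis: y' = y*cos(theta) - z*sin(theta)
= 2.9 * 0.0523 - -5.8 * -0.9986
= -5.6403


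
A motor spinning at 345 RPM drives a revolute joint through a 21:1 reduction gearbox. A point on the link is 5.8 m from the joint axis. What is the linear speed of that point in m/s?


omega_motor = 345 * 2*pi/60 = 36.1283 rad/s
omega_joint = omega_motor / 21 = 1.7204 rad/s
v = omega_joint * r = 1.7204 * 5.8
= 9.9783 m/s


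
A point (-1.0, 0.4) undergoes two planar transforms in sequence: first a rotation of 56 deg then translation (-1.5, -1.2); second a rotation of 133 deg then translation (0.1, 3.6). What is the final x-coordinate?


After transform 1:
x1 = cos(56)*-1.0 - sin(56)*0.4 + -1.5 = -2.3908
y1 = sin(56)*-1.0 + cos(56)*0.4 + -1.2 = -1.8054
After transform 2:
x2 = cos(133)*-2.3908 - sin(133)*-1.8054 + 0.1
= 3.0509


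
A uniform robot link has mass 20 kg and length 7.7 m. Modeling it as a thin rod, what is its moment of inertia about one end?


I = (1/3) * m * L^2
= (1/3) * 20 * 7.7^2
= 0.333333 * 20 * 59.29
= 395.2667 kg*m^2


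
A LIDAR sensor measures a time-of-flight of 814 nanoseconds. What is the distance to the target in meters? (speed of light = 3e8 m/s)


tof = 814 ns = 8.14e-07 s
dist = c * tof / 2
= 3e8 * 8.14e-07 / 2
= 122.1 m


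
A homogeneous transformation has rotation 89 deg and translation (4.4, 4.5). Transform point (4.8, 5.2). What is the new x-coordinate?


x' = cos(theta)*px - sin(theta)*py + tx
= 0.0175*4.8 - 0.9998*5.2 + 4.4
= -0.7154


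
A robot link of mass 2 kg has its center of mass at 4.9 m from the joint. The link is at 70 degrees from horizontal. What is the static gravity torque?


tau = m*g*L*cos(angle)
= 2 * 9.81 * 4.9 * cos(70 deg)
= 2 * 9.81 * 4.9 * 0.342
= 32.8811 Nm


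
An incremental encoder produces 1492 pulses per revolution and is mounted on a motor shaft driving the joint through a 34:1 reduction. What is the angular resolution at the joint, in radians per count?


counts per rev = 1492
effective counts at joint = 1492 * 34 = 50728
resolution = 2*pi / 50728
= 1.2386e-04 rad/count


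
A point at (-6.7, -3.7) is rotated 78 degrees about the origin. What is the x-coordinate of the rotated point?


x' = x*cos(theta) - y*sin(theta)
cos(78 deg) = 0.2079, sin(78 deg) = 0.9781
x' = -6.7 * 0.2079 - -3.7 * 0.9781
= -1.393 - -3.6191
= 2.2261


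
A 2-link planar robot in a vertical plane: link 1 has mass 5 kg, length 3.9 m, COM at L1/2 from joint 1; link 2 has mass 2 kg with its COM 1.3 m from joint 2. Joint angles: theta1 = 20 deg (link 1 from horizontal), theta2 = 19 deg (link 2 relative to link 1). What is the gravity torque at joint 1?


Horizontal distance from joint 1 to link-1 COM:
  x_c1 = (L1/2)*cos(t1) = 1.95 * 0.9397 = 1.8324 m
Horizontal distance from joint 1 to link-2 COM:
  x_c2 = L1*cos(t1) + Lc2*cos(t1+t2)
       = 3.9*0.9397 + 1.3*0.7771 = 4.6751 m
tau1 = m1*g*x_c1 + m2*g*x_c2
     = 5*9.81*1.8324 + 2*9.81*4.6751
     = 89.8792 + 91.7253
     = 181.6045 Nm


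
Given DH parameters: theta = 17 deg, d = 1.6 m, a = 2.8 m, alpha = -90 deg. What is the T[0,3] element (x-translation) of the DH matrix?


T[0,3] = a * cos(theta)
= 2.8 * cos(17 deg)
= 2.8 * 0.9563
= 2.6777


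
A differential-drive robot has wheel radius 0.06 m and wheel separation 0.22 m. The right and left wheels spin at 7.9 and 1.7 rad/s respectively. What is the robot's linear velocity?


vR = r*wR = 0.06*7.9 = 0.474 m/s
vL = r*wL = 0.06*1.7 = 0.102 m/s
v = (vR+vL)/2 = 0.288 m/s
omega = (vR-vL)/L = 1.6909 rad/s
linear velocity = 0.288 m/s


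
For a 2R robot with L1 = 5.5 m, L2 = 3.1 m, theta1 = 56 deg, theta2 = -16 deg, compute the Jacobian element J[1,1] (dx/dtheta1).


J[1,1] = -L1*sin(t1) - L2*sin(t1+t2)
= -5.5*sin(56) - 3.1*sin(40)
= -6.5523


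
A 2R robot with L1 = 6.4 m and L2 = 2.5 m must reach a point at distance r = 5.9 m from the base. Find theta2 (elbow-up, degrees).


cos(theta2) = (r^2 - L1^2 - L2^2) / (2*L1*L2)
cos(theta2) = (34.81 - 40.96 - 6.25) / 32.0
cos(theta2) = -0.3875
theta2 = 112.799 degrees


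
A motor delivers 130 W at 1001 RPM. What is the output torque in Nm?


omega = 1001 * 2*pi/60 = 104.8245 rad/s
tau = P / omega = 130 / 104.8245
= 1.2402 Nm
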